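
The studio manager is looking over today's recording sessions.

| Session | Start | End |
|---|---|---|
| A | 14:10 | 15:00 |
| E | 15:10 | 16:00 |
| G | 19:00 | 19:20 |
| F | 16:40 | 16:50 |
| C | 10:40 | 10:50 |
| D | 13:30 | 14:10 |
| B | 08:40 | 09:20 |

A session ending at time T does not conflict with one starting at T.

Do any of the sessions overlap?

No

Sorted by start: B, C, D, A, E, F, G.
C starts after B ends, so B has no further overlaps.
D starts after C ends, so C has no further overlaps.
A starts exactly when D ends (back-to-back, no overlap), so D has no further overlaps.
E starts after A ends, so A has no further overlaps.
F starts after E ends, so E has no further overlaps.
G starts after F ends.
Every pair is clear; the schedule has no overlaps.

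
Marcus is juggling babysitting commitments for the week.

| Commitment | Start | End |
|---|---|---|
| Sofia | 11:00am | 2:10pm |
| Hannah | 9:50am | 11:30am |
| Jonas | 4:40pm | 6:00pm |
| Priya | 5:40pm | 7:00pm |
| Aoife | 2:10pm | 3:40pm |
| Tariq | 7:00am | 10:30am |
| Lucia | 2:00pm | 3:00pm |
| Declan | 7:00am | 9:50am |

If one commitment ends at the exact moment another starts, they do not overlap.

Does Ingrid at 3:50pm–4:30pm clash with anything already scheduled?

No — it doesn't clash with anything

Declan: ends 9:50am at or before Ingrid starts 3:50pm → clear.
Tariq: ends 10:30am at or before Ingrid starts 3:50pm → clear.
Hannah: ends 11:30am at or before Ingrid starts 3:50pm → clear.
Sofia: ends 2:10pm at or before Ingrid starts 3:50pm → clear.
Lucia: ends 3:00pm at or before Ingrid starts 3:50pm → clear.
Aoife: ends 3:40pm at or before Ingrid starts 3:50pm → clear.
Jonas: starts 4:40pm at or after Ingrid ends 4:30pm → clear.
Priya: starts 5:40pm at or after Ingrid ends 4:30pm → clear.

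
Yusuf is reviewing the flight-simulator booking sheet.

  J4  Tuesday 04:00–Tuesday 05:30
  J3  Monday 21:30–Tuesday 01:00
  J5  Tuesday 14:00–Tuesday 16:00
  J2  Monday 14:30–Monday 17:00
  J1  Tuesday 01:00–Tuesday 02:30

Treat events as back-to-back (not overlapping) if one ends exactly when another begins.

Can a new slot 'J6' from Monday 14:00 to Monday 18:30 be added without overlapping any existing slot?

J2: starts Monday 14:30 before J6 ends Monday 18:30, and ends Monday 17:00 after J6 starts Monday 14:00 → overlap.
J3: starts Monday 21:30 at or after J6 ends Monday 18:30 → clear.
J1: starts Tuesday 01:00 at or after J6 ends Monday 18:30 → clear.
J4: starts Tuesday 04:00 at or after J6 ends Monday 18:30 → clear.
J5: starts Tuesday 14:00 at or after J6 ends Monday 18:30 → clear.
J6 overlaps J2.

No — it overlaps J2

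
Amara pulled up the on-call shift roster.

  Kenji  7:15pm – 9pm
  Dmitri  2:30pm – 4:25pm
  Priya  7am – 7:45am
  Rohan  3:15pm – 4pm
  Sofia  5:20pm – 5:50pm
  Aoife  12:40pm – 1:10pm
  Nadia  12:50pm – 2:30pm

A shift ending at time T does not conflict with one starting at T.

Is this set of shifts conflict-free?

No

Sorted by start: Priya, Aoife, Nadia, Dmitri, Rohan, Sofia, Kenji.
Aoife starts after Priya ends — done with Priya.
Nadia starts before Aoife ends → Aoife and Nadia overlap.
That's a conflict, so the schedule is not conflict-free.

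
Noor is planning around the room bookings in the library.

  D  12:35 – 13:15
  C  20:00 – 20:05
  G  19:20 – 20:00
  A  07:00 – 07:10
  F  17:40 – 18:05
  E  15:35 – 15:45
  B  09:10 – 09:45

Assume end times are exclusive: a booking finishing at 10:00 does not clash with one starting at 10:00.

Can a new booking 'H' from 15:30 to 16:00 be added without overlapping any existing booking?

A: ends 07:10 at or before H starts 15:30 → clear.
B: ends 09:45 at or before H starts 15:30 → clear.
D: ends 13:15 at or before H starts 15:30 → clear.
E: starts 15:35 before H ends 16:00, and ends 15:45 after H starts 15:30 → overlap.
F: starts 17:40 at or after H ends 16:00 → clear.
G: starts 19:20 at or after H ends 16:00 → clear.
C: starts 20:00 at or after H ends 16:00 → clear.
H overlaps E.

No — it overlaps E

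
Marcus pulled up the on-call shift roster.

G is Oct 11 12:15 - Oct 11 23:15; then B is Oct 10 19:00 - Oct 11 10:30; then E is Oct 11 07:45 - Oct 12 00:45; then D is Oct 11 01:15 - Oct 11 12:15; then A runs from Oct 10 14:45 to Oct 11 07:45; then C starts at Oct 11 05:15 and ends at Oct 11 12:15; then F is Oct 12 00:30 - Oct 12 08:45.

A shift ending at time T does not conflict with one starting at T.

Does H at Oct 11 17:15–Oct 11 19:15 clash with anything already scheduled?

Yes — it overlaps E, G

A: ends Oct 11 07:45 at or before H starts Oct 11 17:15 → clear.
B: ends Oct 11 10:30 at or before H starts Oct 11 17:15 → clear.
D: ends Oct 11 12:15 at or before H starts Oct 11 17:15 → clear.
C: ends Oct 11 12:15 at or before H starts Oct 11 17:15 → clear.
E: starts Oct 11 07:45 before H ends Oct 11 19:15, and ends Oct 12 00:45 after H starts Oct 11 17:15 → overlap.
G: starts Oct 11 12:15 before H ends Oct 11 19:15, and ends Oct 11 23:15 after H starts Oct 11 17:15 → overlap.
F: starts Oct 12 00:30 at or after H ends Oct 11 19:15 → clear.
H overlaps E, G.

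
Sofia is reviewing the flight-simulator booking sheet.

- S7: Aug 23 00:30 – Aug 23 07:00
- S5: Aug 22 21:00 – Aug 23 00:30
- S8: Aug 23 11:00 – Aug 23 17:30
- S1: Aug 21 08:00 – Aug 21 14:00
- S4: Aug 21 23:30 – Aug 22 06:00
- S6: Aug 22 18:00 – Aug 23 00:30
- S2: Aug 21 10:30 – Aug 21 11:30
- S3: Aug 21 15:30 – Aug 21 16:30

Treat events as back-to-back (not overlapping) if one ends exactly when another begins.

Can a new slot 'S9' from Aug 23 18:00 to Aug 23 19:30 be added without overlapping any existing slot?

Yes — the slot is free

S1: ends Aug 21 14:00 at or before S9 starts Aug 23 18:00 → clear.
S2: ends Aug 21 11:30 at or before S9 starts Aug 23 18:00 → clear.
S3: ends Aug 21 16:30 at or before S9 starts Aug 23 18:00 → clear.
S4: ends Aug 22 06:00 at or before S9 starts Aug 23 18:00 → clear.
S6: ends Aug 23 00:30 at or before S9 starts Aug 23 18:00 → clear.
S5: ends Aug 23 00:30 at or before S9 starts Aug 23 18:00 → clear.
S7: ends Aug 23 07:00 at or before S9 starts Aug 23 18:00 → clear.
S8: ends Aug 23 17:30 at or before S9 starts Aug 23 18:00 → clear.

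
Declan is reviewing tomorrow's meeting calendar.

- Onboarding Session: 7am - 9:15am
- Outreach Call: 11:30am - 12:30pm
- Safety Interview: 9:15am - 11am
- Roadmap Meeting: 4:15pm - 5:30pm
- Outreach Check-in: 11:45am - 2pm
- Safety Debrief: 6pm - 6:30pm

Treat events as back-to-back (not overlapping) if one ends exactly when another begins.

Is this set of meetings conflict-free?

No

Check each pair: they overlap iff neither finishes before the other starts.
Sorted by start: Onboarding Session, Safety Interview, Outreach Call, Outreach Check-in, Roadmap Meeting, Safety Debrief.
Safety Interview starts exactly when Onboarding Session ends (back-to-back, no overlap), so Onboarding Session has no further overlaps.
Outreach Call starts after Safety Interview ends, so Safety Interview has no further overlaps.
Outreach Check-in starts before Outreach Call ends → Outreach Call and Outreach Check-in overlap.
That's a conflict, so the schedule is not conflict-free.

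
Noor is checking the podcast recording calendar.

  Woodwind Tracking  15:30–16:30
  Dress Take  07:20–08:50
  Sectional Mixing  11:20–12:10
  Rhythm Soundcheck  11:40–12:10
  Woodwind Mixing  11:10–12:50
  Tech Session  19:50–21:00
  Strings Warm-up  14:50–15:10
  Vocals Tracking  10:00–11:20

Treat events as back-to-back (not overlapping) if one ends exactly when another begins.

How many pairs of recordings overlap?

4

Sorted by start: Dress Take, Vocals Tracking, Woodwind Mixing, Sectional Mixing, Rhythm Soundcheck, Strings Warm-up, Woodwind Tracking, Tech Session.
Vocals Tracking starts after Dress Take ends, so nothing later overlaps Dress Take either.
Woodwind Mixing starts before Vocals Tracking ends → Vocals Tracking and Woodwind Mixing overlap.
Sectional Mixing starts exactly when Vocals Tracking ends (back-to-back, no overlap), so nothing later overlaps Vocals Tracking either.
Sectional Mixing starts before Woodwind Mixing ends → Woodwind Mixing and Sectional Mixing overlap.
Rhythm Soundcheck starts before Woodwind Mixing ends → Woodwind Mixing and Rhythm Soundcheck overlap.
Strings Warm-up starts after Woodwind Mixing ends, so nothing later overlaps Woodwind Mixing either.
Rhythm Soundcheck starts before Sectional Mixing ends → Sectional Mixing and Rhythm Soundcheck overlap.
Strings Warm-up starts after Sectional Mixing ends, so nothing later overlaps Sectional Mixing either.
Strings Warm-up starts after Rhythm Soundcheck ends, so nothing later overlaps Rhythm Soundcheck either.
Woodwind Tracking starts after Strings Warm-up ends, so nothing later overlaps Strings Warm-up either.
Tech Session starts after Woodwind Tracking ends.
Overlapping pairs: Rhythm Soundcheck & Sectional Mixing, Rhythm Soundcheck & Woodwind Mixing, Sectional Mixing & Woodwind Mixing, Vocals Tracking & Woodwind Mixing — 4 in total.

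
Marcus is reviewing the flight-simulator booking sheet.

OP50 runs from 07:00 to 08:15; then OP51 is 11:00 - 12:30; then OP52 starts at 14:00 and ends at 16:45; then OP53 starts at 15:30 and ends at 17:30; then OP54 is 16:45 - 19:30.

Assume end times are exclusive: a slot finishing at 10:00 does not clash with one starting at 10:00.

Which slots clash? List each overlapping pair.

Sorted by start: OP50, OP51, OP52, OP53, OP54.
OP51 starts after OP50 ends — done with OP50.
OP52 starts after OP51 ends — done with OP51.
OP53 starts before OP52 ends → OP52 and OP53 overlap.
OP54 starts exactly when OP52 ends (back-to-back, no overlap).
OP54 starts before OP53 ends → OP53 and OP54 overlap.

OP52 & OP53, OP53 & OP54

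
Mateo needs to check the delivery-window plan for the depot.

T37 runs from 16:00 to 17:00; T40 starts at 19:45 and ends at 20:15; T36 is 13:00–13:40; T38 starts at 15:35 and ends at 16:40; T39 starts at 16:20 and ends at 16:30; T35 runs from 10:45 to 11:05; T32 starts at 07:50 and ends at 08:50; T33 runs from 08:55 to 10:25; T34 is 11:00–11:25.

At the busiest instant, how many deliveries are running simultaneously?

Sort all start/end points and keep a running count:
07:50 start T32 → 1
08:50 end T32 → 0
08:55 start T33 → 1
10:25 end T33 → 0
10:45 start T35 → 1
11:00 start T34 → 2
11:05 end T35 → 1
11:25 end T34 → 0
13:00 start T36 → 1
13:40 end T36 → 0
15:35 start T38 → 1
16:00 start T37 → 2
16:20 start T39 → 3
16:30 end T39 → 2
16:40 end T38 → 1
17:00 end T37 → 0
19:45 start T40 → 1
20:15 end T40 → 0
Peak is 3, at 16:20 (T37, T38, T39).

3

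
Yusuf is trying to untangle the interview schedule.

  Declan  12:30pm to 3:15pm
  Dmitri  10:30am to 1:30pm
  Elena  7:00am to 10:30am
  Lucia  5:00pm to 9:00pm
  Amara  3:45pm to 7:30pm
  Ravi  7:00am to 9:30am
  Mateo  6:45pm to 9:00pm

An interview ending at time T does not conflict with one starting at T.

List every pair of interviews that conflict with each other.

Sorted by start: Ravi, Elena, Dmitri, Declan, Amara, Lucia, Mateo.
Elena starts before Ravi ends → Ravi and Elena overlap.
Dmitri starts after Ravi ends, so nothing later overlaps Ravi either.
Dmitri starts exactly when Elena ends (back-to-back, no overlap), so nothing later overlaps Elena either.
Declan starts before Dmitri ends → Dmitri and Declan overlap.
Amara starts after Dmitri ends, so nothing later overlaps Dmitri either.
Amara starts after Declan ends, so nothing later overlaps Declan either.
Lucia starts before Amara ends → Amara and Lucia overlap.
Mateo starts before Amara ends → Amara and Mateo overlap.
Mateo starts before Lucia ends → Lucia and Mateo overlap.

Amara & Lucia, Amara & Mateo, Declan & Dmitri, Elena & Ravi, Lucia & Mateo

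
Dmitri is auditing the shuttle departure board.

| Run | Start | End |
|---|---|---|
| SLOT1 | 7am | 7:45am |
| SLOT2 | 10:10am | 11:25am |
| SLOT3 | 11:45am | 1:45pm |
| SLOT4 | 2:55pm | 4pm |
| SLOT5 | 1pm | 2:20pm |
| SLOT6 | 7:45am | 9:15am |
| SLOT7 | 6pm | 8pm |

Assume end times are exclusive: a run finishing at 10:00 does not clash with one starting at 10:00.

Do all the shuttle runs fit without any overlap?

Check each pair: they overlap iff neither finishes before the other starts.
Sorted by start: SLOT1, SLOT6, SLOT2, SLOT3, SLOT5, SLOT4, SLOT7.
SLOT6 starts exactly when SLOT1 ends (back-to-back, no overlap), so SLOT1 has no further overlaps.
SLOT2 starts after SLOT6 ends, so SLOT6 has no further overlaps.
SLOT3 starts after SLOT2 ends, so SLOT2 has no further overlaps.
SLOT5 starts before SLOT3 ends → SLOT3 and SLOT5 overlap.
That's a conflict, so the schedule is not conflict-free.

No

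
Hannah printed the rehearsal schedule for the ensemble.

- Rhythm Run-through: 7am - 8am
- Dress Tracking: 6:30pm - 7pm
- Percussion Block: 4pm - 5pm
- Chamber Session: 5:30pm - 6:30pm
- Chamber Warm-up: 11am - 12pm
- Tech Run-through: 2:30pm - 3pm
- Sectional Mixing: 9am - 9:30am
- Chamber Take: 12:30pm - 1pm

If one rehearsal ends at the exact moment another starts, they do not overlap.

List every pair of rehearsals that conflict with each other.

no conflicts

Sorted by start: Rhythm Run-through, Sectional Mixing, Chamber Warm-up, Chamber Take, Tech Run-through, Percussion Block, Chamber Session, Dress Tracking.
Sectional Mixing starts after Rhythm Run-through ends — done with Rhythm Run-through.
Chamber Warm-up starts after Sectional Mixing ends — done with Sectional Mixing.
Chamber Take starts after Chamber Warm-up ends — done with Chamber Warm-up.
Tech Run-through starts after Chamber Take ends — done with Chamber Take.
Percussion Block starts after Tech Run-through ends — done with Tech Run-through.
Chamber Session starts after Percussion Block ends — done with Percussion Block.
Dress Tracking starts exactly when Chamber Session ends (back-to-back, no overlap).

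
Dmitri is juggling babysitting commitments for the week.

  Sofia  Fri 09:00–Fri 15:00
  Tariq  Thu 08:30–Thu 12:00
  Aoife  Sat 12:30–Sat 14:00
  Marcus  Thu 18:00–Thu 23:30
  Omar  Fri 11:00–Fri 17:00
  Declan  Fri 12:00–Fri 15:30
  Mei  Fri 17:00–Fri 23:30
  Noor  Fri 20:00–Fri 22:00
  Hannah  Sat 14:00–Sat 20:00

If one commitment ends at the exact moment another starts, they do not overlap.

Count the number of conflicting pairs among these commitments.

4

Two intervals overlap when each starts before the other ends.
Sorted by start: Tariq, Marcus, Sofia, Omar, Declan, Mei, Noor, Aoife, Hannah.
Marcus starts after Tariq ends, so nothing later overlaps Tariq either.
Sofia starts after Marcus ends, so nothing later overlaps Marcus either.
Omar starts before Sofia ends → Sofia and Omar overlap.
Declan starts before Sofia ends → Sofia and Declan overlap.
Mei starts after Sofia ends, so nothing later overlaps Sofia either.
Declan starts before Omar ends → Omar and Declan overlap.
Mei starts exactly when Omar ends (back-to-back, no overlap), so nothing later overlaps Omar either.
Mei starts after Declan ends, so nothing later overlaps Declan either.
Noor starts before Mei ends → Mei and Noor overlap.
Aoife starts after Mei ends, so nothing later overlaps Mei either.
Aoife starts after Noor ends, so nothing later overlaps Noor either.
Hannah starts exactly when Aoife ends (back-to-back, no overlap).
Overlapping pairs: Declan & Omar, Declan & Sofia, Mei & Noor, Omar & Sofia — 4 in total.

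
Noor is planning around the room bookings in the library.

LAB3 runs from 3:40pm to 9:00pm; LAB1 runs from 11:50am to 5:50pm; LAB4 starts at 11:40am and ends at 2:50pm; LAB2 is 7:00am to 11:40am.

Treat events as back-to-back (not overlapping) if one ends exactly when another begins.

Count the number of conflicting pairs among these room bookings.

Two intervals overlap when each starts before the other ends.
Sorted by start: LAB2, LAB4, LAB1, LAB3.
LAB4 starts exactly when LAB2 ends (back-to-back, no overlap), so nothing later overlaps LAB2 either.
LAB1 starts before LAB4 ends → LAB4 and LAB1 overlap.
LAB3 starts after LAB4 ends.
LAB3 starts before LAB1 ends → LAB1 and LAB3 overlap.
Overlapping pairs: LAB1 & LAB3, LAB1 & LAB4 — 2 in total.

2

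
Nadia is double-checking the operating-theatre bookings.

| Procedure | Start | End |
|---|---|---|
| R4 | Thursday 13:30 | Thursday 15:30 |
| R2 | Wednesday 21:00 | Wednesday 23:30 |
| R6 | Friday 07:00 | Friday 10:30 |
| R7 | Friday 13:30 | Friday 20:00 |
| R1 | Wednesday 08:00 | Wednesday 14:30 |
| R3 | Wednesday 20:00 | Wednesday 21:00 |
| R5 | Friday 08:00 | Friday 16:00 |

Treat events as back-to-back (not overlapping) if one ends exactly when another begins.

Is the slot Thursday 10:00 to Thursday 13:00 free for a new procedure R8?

R1: ends Wednesday 14:30 at or before R8 starts Thursday 10:00 → clear.
R3: ends Wednesday 21:00 at or before R8 starts Thursday 10:00 → clear.
R2: ends Wednesday 23:30 at or before R8 starts Thursday 10:00 → clear.
R4: starts Thursday 13:30 at or after R8 ends Thursday 13:00 → clear.
R6: starts Friday 07:00 at or after R8 ends Thursday 13:00 → clear.
R5: starts Friday 08:00 at or after R8 ends Thursday 13:00 → clear.
R7: starts Friday 13:30 at or after R8 ends Thursday 13:00 → clear.

Yes — the slot is free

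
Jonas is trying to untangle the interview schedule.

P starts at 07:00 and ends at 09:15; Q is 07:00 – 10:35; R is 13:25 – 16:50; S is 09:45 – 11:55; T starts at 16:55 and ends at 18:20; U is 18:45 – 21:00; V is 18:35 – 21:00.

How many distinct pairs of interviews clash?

3

Check each pair: they overlap iff neither finishes before the other starts.
Sorted by start: P, Q, S, R, T, V, U.
Q starts before P ends → P and Q overlap.
S starts after P ends, so nothing later overlaps P either.
S starts before Q ends → Q and S overlap.
R starts after Q ends, so nothing later overlaps Q either.
R starts after S ends, so nothing later overlaps S either.
T starts after R ends, so nothing later overlaps R either.
V starts after T ends, so nothing later overlaps T either.
U starts before V ends → V and U overlap.
Overlapping pairs: P & Q, Q & S, U & V — 3 in total.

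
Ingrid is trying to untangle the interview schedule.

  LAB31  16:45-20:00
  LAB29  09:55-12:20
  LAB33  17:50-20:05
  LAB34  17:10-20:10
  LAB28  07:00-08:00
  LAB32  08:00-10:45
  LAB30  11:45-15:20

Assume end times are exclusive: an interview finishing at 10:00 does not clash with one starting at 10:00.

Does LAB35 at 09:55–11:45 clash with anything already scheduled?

LAB28: ends 08:00 at or before LAB35 starts 09:55 → clear.
LAB32: starts 08:00 before LAB35 ends 11:45, and ends 10:45 after LAB35 starts 09:55 → overlap.
LAB29: starts 09:55 before LAB35 ends 11:45, and ends 12:20 after LAB35 starts 09:55 → overlap.
LAB30: starts 11:45 at or after LAB35 ends 11:45 → clear.
LAB31: starts 16:45 at or after LAB35 ends 11:45 → clear.
LAB34: starts 17:10 at or after LAB35 ends 11:45 → clear.
LAB33: starts 17:50 at or after LAB35 ends 11:45 → clear.
LAB35 overlaps LAB29, LAB32.

Yes — it overlaps LAB29, LAB32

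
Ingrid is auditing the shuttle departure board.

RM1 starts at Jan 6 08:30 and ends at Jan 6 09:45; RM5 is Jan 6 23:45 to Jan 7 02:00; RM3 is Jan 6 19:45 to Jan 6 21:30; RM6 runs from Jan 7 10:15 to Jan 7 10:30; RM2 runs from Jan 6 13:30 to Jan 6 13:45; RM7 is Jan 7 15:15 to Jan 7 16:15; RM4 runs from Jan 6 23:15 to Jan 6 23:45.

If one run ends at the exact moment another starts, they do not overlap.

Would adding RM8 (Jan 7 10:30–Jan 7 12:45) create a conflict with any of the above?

RM1: ends Jan 6 09:45 at or before RM8 starts Jan 7 10:30 → clear.
RM2: ends Jan 6 13:45 at or before RM8 starts Jan 7 10:30 → clear.
RM3: ends Jan 6 21:30 at or before RM8 starts Jan 7 10:30 → clear.
RM4: ends Jan 6 23:45 at or before RM8 starts Jan 7 10:30 → clear.
RM5: ends Jan 7 02:00 at or before RM8 starts Jan 7 10:30 → clear.
RM6: ends Jan 7 10:30 at or before RM8 starts Jan 7 10:30 → clear.
RM7: starts Jan 7 15:15 at or after RM8 ends Jan 7 12:45 → clear.

No — it doesn't clash with anything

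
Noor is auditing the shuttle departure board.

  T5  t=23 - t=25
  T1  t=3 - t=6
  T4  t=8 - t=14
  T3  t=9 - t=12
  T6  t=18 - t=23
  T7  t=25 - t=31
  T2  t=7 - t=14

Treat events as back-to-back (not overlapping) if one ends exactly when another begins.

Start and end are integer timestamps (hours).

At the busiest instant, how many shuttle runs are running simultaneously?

3

Walk through starts and ends in time order (an end at T is processed before a start at T):
t=3 start T1 → 1
t=6 end T1 → 0
t=7 start T2 → 1
t=8 start T4 → 2
t=9 start T3 → 3
t=12 end T3 → 2
t=14 end T2 → 1
t=14 end T4 → 0
t=18 start T6 → 1
t=23 end T6 → 0
t=23 start T5 → 1
t=25 end T5 → 0
t=25 start T7 → 1
t=31 end T7 → 0
Peak is 3, at t=9 (T2, T3, T4).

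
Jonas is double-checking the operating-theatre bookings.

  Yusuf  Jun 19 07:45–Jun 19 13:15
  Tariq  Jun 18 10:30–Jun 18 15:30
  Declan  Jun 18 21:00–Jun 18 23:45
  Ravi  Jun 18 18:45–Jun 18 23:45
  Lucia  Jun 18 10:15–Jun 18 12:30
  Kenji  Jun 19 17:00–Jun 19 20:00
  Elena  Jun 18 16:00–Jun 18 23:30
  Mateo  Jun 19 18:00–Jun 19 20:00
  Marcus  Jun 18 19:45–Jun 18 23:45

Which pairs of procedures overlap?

Declan & Elena, Declan & Marcus, Declan & Ravi, Elena & Marcus, Elena & Ravi, Kenji & Mateo, Lucia & Tariq, Marcus & Ravi

Sorted by start: Lucia, Tariq, Elena, Ravi, Marcus, Declan, Yusuf, Kenji, Mateo.
Tariq starts before Lucia ends → Lucia and Tariq overlap.
Elena starts after Lucia ends, so nothing later overlaps Lucia either.
Elena starts after Tariq ends, so nothing later overlaps Tariq either.
Ravi starts before Elena ends → Elena and Ravi overlap.
Marcus starts before Elena ends → Elena and Marcus overlap.
Declan starts before Elena ends → Elena and Declan overlap.
Yusuf starts after Elena ends, so nothing later overlaps Elena either.
Marcus starts before Ravi ends → Ravi and Marcus overlap.
Declan starts before Ravi ends → Ravi and Declan overlap.
Yusuf starts after Ravi ends, so nothing later overlaps Ravi either.
Declan starts before Marcus ends → Marcus and Declan overlap.
Yusuf starts after Marcus ends, so nothing later overlaps Marcus either.
Yusuf starts after Declan ends, so nothing later overlaps Declan either.
Kenji starts after Yusuf ends, so nothing later overlaps Yusuf either.
Mateo starts before Kenji ends → Kenji and Mateo overlap.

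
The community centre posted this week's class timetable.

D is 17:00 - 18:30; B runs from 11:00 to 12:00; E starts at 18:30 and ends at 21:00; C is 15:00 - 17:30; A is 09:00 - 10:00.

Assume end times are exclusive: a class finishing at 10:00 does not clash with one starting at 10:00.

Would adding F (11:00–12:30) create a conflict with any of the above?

Yes — it overlaps B

A: ends 10:00 at or before F starts 11:00 → clear.
B: starts 11:00 before F ends 12:30, and ends 12:00 after F starts 11:00 → overlap.
C: starts 15:00 at or after F ends 12:30 → clear.
D: starts 17:00 at or after F ends 12:30 → clear.
E: starts 18:30 at or after F ends 12:30 → clear.
F overlaps B.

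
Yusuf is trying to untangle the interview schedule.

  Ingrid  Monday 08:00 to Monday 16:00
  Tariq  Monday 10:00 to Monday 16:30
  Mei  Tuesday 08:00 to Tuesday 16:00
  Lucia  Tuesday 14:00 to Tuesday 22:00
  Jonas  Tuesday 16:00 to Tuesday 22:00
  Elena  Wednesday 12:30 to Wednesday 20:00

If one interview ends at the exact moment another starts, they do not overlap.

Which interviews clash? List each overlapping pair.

Ingrid & Tariq, Jonas & Lucia, Lucia & Mei

Two intervals overlap when each starts before the other ends.
Sorted by start: Ingrid, Tariq, Mei, Lucia, Jonas, Elena.
Tariq starts before Ingrid ends → Ingrid and Tariq overlap.
Mei starts after Ingrid ends; Ingrid is clear from here.
Mei starts after Tariq ends; Tariq is clear from here.
Lucia starts before Mei ends → Mei and Lucia overlap.
Jonas starts exactly when Mei ends (back-to-back, no overlap); Mei is clear from here.
Jonas starts before Lucia ends → Lucia and Jonas overlap.
Elena starts after Lucia ends.
Elena starts after Jonas ends.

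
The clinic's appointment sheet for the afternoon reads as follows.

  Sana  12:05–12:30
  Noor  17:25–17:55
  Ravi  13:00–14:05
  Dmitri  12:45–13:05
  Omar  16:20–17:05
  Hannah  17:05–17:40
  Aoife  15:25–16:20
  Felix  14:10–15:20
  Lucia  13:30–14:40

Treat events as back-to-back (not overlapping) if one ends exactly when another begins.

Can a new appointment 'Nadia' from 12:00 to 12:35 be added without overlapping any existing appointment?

Sana: starts 12:05 before Nadia ends 12:35, and ends 12:30 after Nadia starts 12:00 → overlap.
Dmitri: starts 12:45 at or after Nadia ends 12:35 → clear.
Ravi: starts 13:00 at or after Nadia ends 12:35 → clear.
Lucia: starts 13:30 at or after Nadia ends 12:35 → clear.
Felix: starts 14:10 at or after Nadia ends 12:35 → clear.
Aoife: starts 15:25 at or after Nadia ends 12:35 → clear.
Omar: starts 16:20 at or after Nadia ends 12:35 → clear.
Hannah: starts 17:05 at or after Nadia ends 12:35 → clear.
Noor: starts 17:25 at or after Nadia ends 12:35 → clear.
Nadia overlaps Sana.

No — it overlaps Sana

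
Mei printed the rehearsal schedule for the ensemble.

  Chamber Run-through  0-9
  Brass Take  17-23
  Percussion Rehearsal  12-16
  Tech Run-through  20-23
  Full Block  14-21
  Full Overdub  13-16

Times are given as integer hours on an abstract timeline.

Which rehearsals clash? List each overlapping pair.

Two intervals overlap when each starts before the other ends.
Sorted by start: Chamber Run-through, Percussion Rehearsal, Full Overdub, Full Block, Brass Take, Tech Run-through.
Percussion Rehearsal starts after Chamber Run-through ends; Chamber Run-through is clear from here.
Full Overdub starts before Percussion Rehearsal ends → Percussion Rehearsal and Full Overdub overlap.
Full Block starts before Percussion Rehearsal ends → Percussion Rehearsal and Full Block overlap.
Brass Take starts after Percussion Rehearsal ends; Percussion Rehearsal is clear from here.
Full Block starts before Full Overdub ends → Full Overdub and Full Block overlap.
Brass Take starts after Full Overdub ends; Full Overdub is clear from here.
Brass Take starts before Full Block ends → Full Block and Brass Take overlap.
Tech Run-through starts before Full Block ends → Full Block and Tech Run-through overlap.
Tech Run-through starts before Brass Take ends → Brass Take and Tech Run-through overlap.

Brass Take & Full Block, Brass Take & Tech Run-through, Full Block & Full Overdub, Full Block & Percussion Rehearsal, Full Block & Tech Run-through, Full Overdub & Percussion Rehearsal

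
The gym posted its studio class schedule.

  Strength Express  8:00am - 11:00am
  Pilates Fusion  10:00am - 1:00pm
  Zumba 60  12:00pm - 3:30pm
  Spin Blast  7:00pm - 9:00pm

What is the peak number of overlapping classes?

2

Walk through starts and ends in time order (an end at T is processed before a start at T):
8:00am start Strength Express → 1
10:00am start Pilates Fusion → 2
11:00am end Strength Express → 1
12:00pm start Zumba 60 → 2
1:00pm end Pilates Fusion → 1
3:30pm end Zumba 60 → 0
7:00pm start Spin Blast → 1
9:00pm end Spin Blast → 0
Peak is 2, at 10:00am (Pilates Fusion, Strength Express).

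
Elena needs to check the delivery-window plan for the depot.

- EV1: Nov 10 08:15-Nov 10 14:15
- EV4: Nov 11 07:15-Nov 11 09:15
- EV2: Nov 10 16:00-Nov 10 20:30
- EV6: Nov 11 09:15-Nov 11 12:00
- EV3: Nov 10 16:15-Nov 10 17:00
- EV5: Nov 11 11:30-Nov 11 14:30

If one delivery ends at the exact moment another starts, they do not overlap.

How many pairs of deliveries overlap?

Check each pair: they overlap iff neither finishes before the other starts.
Sorted by start: EV1, EV2, EV3, EV4, EV6, EV5.
EV2 starts after EV1 ends, so EV1 has no further overlaps.
EV3 starts before EV2 ends → EV2 and EV3 overlap.
EV4 starts after EV2 ends, so EV2 has no further overlaps.
EV4 starts after EV3 ends, so EV3 has no further overlaps.
EV6 starts exactly when EV4 ends (back-to-back, no overlap), so EV4 has no further overlaps.
EV5 starts before EV6 ends → EV6 and EV5 overlap.
Overlapping pairs: EV2 & EV3, EV5 & EV6 — 2 in total.

2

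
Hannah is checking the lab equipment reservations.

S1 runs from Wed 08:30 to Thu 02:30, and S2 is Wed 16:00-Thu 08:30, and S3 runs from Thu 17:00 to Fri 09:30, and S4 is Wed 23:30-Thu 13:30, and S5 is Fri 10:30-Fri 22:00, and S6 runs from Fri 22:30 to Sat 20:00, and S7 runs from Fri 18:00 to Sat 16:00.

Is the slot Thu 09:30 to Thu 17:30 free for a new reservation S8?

No — it overlaps S3, S4

S1: ends Thu 02:30 at or before S8 starts Thu 09:30 → clear.
S2: ends Thu 08:30 at or before S8 starts Thu 09:30 → clear.
S4: starts Wed 23:30 before S8 ends Thu 17:30, and ends Thu 13:30 after S8 starts Thu 09:30 → overlap.
S3: starts Thu 17:00 before S8 ends Thu 17:30, and ends Fri 09:30 after S8 starts Thu 09:30 → overlap.
S5: starts Fri 10:30 at or after S8 ends Thu 17:30 → clear.
S7: starts Fri 18:00 at or after S8 ends Thu 17:30 → clear.
S6: starts Fri 22:30 at or after S8 ends Thu 17:30 → clear.
S8 overlaps S3, S4.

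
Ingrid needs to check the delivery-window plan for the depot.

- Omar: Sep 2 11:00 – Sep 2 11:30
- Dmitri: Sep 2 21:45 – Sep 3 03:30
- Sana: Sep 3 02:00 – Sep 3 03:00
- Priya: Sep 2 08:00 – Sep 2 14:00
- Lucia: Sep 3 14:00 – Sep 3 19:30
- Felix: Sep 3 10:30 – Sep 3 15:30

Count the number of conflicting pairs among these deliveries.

3

Sorted by start: Priya, Omar, Dmitri, Sana, Felix, Lucia.
Omar starts before Priya ends → Priya and Omar overlap.
Dmitri starts after Priya ends; Priya is clear from here.
Dmitri starts after Omar ends; Omar is clear from here.
Sana starts before Dmitri ends → Dmitri and Sana overlap.
Felix starts after Dmitri ends; Dmitri is clear from here.
Felix starts after Sana ends; Sana is clear from here.
Lucia starts before Felix ends → Felix and Lucia overlap.
Overlapping pairs: Dmitri & Sana, Felix & Lucia, Omar & Priya — 3 in total.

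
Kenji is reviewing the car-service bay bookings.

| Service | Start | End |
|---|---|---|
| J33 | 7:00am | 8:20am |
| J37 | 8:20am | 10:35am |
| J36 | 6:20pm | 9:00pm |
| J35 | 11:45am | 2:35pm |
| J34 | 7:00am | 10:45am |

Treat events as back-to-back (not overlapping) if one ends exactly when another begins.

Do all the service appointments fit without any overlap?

No

Sorted by start: J33, J34, J37, J35, J36.
J34 starts before J33 ends → J33 and J34 overlap.
That's a conflict, so the schedule is not conflict-free.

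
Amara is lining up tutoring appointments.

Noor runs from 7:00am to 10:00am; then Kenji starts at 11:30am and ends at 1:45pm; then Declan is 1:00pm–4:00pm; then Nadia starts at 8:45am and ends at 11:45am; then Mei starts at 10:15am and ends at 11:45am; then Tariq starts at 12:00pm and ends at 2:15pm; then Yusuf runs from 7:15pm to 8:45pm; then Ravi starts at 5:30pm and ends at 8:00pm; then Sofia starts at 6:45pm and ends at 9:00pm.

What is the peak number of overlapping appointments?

Walk through starts and ends in time order (an end at T is processed before a start at T):
7:00am start Noor → 1
8:45am start Nadia → 2
10:00am end Noor → 1
10:15am start Mei → 2
11:30am start Kenji → 3
11:45am end Mei → 2
11:45am end Nadia → 1
12:00pm start Tariq → 2
1:00pm start Declan → 3
1:45pm end Kenji → 2
2:15pm end Tariq → 1
4:00pm end Declan → 0
5:30pm start Ravi → 1
6:45pm start Sofia → 2
7:15pm start Yusuf → 3
8:00pm end Ravi → 2
8:45pm end Yusuf → 1
9:00pm end Sofia → 0
Peak is 3, at 11:30am (Kenji, Mei, Nadia).

3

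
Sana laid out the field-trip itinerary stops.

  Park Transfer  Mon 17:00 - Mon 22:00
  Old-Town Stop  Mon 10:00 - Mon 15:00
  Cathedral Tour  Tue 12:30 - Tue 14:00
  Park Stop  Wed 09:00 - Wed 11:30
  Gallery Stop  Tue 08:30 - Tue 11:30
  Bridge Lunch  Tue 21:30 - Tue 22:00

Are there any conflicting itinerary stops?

No

Check each pair: they overlap iff neither finishes before the other starts.
Sorted by start: Old-Town Stop, Park Transfer, Gallery Stop, Cathedral Tour, Bridge Lunch, Park Stop.
Park Transfer starts after Old-Town Stop ends; Old-Town Stop is clear from here.
Gallery Stop starts after Park Transfer ends; Park Transfer is clear from here.
Cathedral Tour starts after Gallery Stop ends; Gallery Stop is clear from here.
Bridge Lunch starts after Cathedral Tour ends; Cathedral Tour is clear from here.
Park Stop starts after Bridge Lunch ends.
Every pair is clear; the schedule has no overlaps.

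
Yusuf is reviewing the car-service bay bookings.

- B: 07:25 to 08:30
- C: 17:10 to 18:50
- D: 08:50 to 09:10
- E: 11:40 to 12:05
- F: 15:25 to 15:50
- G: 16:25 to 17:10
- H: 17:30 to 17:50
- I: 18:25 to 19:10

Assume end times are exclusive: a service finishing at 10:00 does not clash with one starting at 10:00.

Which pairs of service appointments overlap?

Sorted by start: B, D, E, F, G, C, H, I.
D starts after B ends; B is clear from here.
E starts after D ends; D is clear from here.
F starts after E ends; E is clear from here.
G starts after F ends; F is clear from here.
C starts exactly when G ends (back-to-back, no overlap); G is clear from here.
H starts before C ends → C and H overlap.
I starts before C ends → C and I overlap.
I starts after H ends.

C & H, C & I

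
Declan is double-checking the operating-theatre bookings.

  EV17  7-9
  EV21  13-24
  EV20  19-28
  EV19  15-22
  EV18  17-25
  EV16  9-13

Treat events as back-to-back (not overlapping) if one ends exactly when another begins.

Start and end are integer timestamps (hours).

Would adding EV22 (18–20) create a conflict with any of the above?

EV17: ends 9 at or before EV22 starts 18 → clear.
EV16: ends 13 at or before EV22 starts 18 → clear.
EV21: starts 13 before EV22 ends 20, and ends 24 after EV22 starts 18 → overlap.
EV19: starts 15 before EV22 ends 20, and ends 22 after EV22 starts 18 → overlap.
EV18: starts 17 before EV22 ends 20, and ends 25 after EV22 starts 18 → overlap.
EV20: starts 19 before EV22 ends 20, and ends 28 after EV22 starts 18 → overlap.
EV22 overlaps EV18, EV19, EV20, EV21.

Yes — it overlaps EV18, EV19, EV20, EV21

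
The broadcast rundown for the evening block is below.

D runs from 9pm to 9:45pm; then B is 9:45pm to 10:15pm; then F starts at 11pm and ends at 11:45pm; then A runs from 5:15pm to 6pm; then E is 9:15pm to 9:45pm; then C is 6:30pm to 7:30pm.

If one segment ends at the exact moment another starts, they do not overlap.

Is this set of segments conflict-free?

Check each pair: they overlap iff neither finishes before the other starts.
Sorted by start: A, C, D, E, B, F.
C starts after A ends, so A has no further overlaps.
D starts after C ends, so C has no further overlaps.
E starts before D ends → D and E overlap.
That's a conflict, so the schedule is not conflict-free.

No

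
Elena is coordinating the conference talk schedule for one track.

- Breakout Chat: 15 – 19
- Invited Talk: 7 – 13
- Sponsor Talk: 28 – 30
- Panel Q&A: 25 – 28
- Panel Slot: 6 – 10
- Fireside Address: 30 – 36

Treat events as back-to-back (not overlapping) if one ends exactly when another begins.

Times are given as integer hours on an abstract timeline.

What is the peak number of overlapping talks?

2

Sweep the timeline, counting +1 at each start and −1 at each end (ends before starts at a tie):
6 start Panel Slot → 1
7 start Invited Talk → 2
10 end Panel Slot → 1
13 end Invited Talk → 0
15 start Breakout Chat → 1
19 end Breakout Chat → 0
25 start Panel Q&A → 1
28 end Panel Q&A → 0
28 start Sponsor Talk → 1
30 end Sponsor Talk → 0
30 start Fireside Address → 1
36 end Fireside Address → 0
Peak is 2, at 7 (Invited Talk, Panel Slot).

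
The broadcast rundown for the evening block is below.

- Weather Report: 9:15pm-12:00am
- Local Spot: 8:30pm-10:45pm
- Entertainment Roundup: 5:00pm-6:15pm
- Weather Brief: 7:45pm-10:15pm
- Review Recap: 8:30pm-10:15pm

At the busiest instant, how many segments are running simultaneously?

4

Sort all start/end points and keep a running count:
5:00pm start Entertainment Roundup → 1
6:15pm end Entertainment Roundup → 0
7:45pm start Weather Brief → 1
8:30pm start Local Spot → 2
8:30pm start Review Recap → 3
9:15pm start Weather Report → 4
10:15pm end Review Recap → 3
10:15pm end Weather Brief → 2
10:45pm end Local Spot → 1
12:00am end Weather Report → 0
Peak is 4, at 9:15pm (Local Spot, Review Recap, Weather Brief, Weather Report).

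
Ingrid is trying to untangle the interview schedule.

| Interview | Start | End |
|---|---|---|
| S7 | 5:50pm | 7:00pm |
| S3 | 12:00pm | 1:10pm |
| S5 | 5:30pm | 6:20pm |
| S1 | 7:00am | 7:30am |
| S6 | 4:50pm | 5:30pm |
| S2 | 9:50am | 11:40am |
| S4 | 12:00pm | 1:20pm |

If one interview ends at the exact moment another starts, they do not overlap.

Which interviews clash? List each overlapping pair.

S3 & S4, S5 & S7

Sorted by start: S1, S2, S3, S4, S6, S5, S7.
S2 starts after S1 ends — done with S1.
S3 starts after S2 ends — done with S2.
S4 starts before S3 ends → S3 and S4 overlap.
S6 starts after S3 ends — done with S3.
S6 starts after S4 ends — done with S4.
S5 starts exactly when S6 ends (back-to-back, no overlap) — done with S6.
S7 starts before S5 ends → S5 and S7 overlap.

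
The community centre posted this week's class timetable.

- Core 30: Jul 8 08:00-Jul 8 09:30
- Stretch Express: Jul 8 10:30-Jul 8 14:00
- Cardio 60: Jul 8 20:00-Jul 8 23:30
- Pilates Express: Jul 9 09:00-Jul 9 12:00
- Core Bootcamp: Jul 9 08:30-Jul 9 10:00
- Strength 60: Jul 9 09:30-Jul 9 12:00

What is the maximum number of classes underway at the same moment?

Sort all start/end points and keep a running count:
Jul 8 08:00 start Core 30 → 1
Jul 8 09:30 end Core 30 → 0
Jul 8 10:30 start Stretch Express → 1
Jul 8 14:00 end Stretch Express → 0
Jul 8 20:00 start Cardio 60 → 1
Jul 8 23:30 end Cardio 60 → 0
Jul 9 08:30 start Core Bootcamp → 1
Jul 9 09:00 start Pilates Express → 2
Jul 9 09:30 start Strength 60 → 3
Jul 9 10:00 end Core Bootcamp → 2
Jul 9 12:00 end Pilates Express → 1
Jul 9 12:00 end Strength 60 → 0
Peak is 3, at Jul 9 09:30 (Core Bootcamp, Pilates Express, Strength 60).

3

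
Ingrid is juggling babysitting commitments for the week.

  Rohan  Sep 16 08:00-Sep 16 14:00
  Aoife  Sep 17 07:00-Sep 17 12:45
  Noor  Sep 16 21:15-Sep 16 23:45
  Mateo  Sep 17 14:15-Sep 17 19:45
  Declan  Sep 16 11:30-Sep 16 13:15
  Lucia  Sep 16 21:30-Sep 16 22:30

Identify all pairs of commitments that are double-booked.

Check each pair: they overlap iff neither finishes before the other starts.
Sorted by start: Rohan, Declan, Noor, Lucia, Aoife, Mateo.
Declan starts before Rohan ends → Rohan and Declan overlap.
Noor starts after Rohan ends, so nothing later overlaps Rohan either.
Noor starts after Declan ends, so nothing later overlaps Declan either.
Lucia starts before Noor ends → Noor and Lucia overlap.
Aoife starts after Noor ends, so nothing later overlaps Noor either.
Aoife starts after Lucia ends, so nothing later overlaps Lucia either.
Mateo starts after Aoife ends.

Declan & Rohan, Lucia & Noor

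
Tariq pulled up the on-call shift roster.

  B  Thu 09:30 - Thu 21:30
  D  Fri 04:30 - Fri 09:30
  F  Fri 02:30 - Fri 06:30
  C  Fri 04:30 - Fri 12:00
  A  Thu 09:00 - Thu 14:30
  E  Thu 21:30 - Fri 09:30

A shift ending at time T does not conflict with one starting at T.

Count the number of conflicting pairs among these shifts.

7

Check each pair: they overlap iff neither finishes before the other starts.
Sorted by start: A, B, E, F, C, D.
B starts before A ends → A and B overlap.
E starts after A ends — done with A.
E starts exactly when B ends (back-to-back, no overlap) — done with B.
F starts before E ends → E and F overlap.
C starts before E ends → E and C overlap.
D starts before E ends → E and D overlap.
C starts before F ends → F and C overlap.
D starts before F ends → F and D overlap.
D starts before C ends → C and D overlap.
Overlapping pairs: A & B, C & D, C & E, C & F, D & E, D & F, E & F — 7 in total.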